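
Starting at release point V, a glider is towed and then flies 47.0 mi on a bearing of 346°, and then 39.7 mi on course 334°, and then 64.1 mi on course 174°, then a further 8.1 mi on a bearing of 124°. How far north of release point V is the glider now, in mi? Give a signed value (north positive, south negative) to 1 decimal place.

13.0 mi

Leg 1 (346°, 47.0 mi): east 47.0 sin 346° = -11.37, north 47.0 cos 346° = 45.60
Leg 2 (334°, 39.7 mi): east 39.7 sin 334° = -17.40, north 39.7 cos 334° = 35.68
Leg 3 (174°, 64.1 mi): east 64.1 sin 174° = 6.70, north 64.1 cos 174° = -63.75
Leg 4 (124°, 8.1 mi): east 8.1 sin 124° = 6.72, north 8.1 cos 124° = -4.53
Net north component: 13.01 mi.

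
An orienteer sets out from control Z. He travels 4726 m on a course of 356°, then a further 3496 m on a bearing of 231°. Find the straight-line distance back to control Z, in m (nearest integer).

3950 m

Leg 1 (356°, 4726 m): east 4726 sin 356° = -329.67, north 4726 cos 356° = 4714.49
Leg 2 (231°, 3496 m): east 3496 sin 231° = -2716.90, north 3496 cos 231° = -2200.10
Net: -3046.57 east, 2514.38 north. Distance = √((-3046.57)² + (2514.38)²) = 3950.155 m.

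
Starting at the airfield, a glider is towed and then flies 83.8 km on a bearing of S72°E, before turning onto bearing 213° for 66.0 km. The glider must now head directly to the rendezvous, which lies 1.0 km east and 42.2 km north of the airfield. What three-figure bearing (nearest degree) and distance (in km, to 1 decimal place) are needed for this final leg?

Leg 1 (S72°E, 83.8 km): east 83.8 sin 108° = 79.70, north 83.8 cos 108° = -25.90
Leg 2 (213°, 66.0 km): east 66.0 sin 213° = -35.95, north 66.0 cos 213° = -55.35
Current position: (43.75, -81.25). Target: (1.0, 42.2). Remaining: Δeast = -42.75, Δnorth = 123.45.
Bearing = atan2(-42.75, 123.45) mod 360° = 340.90°; distance = √((-42.75)² + (123.45)²) = 130.641 km.

341°, 130.6 km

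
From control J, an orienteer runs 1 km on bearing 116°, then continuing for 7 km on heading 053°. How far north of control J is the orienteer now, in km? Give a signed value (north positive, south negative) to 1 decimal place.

3.8 km

Leg 1 (116°, 1 km): east 1 sin 116° = 0.90, north 1 cos 116° = -0.44
Leg 2 (053°, 7 km): east 7 sin 53° = 5.59, north 7 cos 53° = 4.21
Net north component: 3.77 km.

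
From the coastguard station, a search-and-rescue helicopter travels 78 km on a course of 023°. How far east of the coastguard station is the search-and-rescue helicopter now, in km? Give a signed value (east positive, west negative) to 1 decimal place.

30.5 km

Leg 1 (023°, 78 km): east 78 sin 23° = 30.48, north 78 cos 23° = 71.80
Net east component: 30.48 km.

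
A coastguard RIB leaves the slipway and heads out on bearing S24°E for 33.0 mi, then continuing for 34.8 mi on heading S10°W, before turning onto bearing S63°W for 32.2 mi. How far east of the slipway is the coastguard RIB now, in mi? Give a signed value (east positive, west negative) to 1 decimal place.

-21.3 mi

Leg 1 (S24°E, 33.0 mi): east 33.0 sin 156° = 13.42, north 33.0 cos 156° = -30.15
Leg 2 (S10°W, 34.8 mi): east 34.8 sin 190° = -6.04, north 34.8 cos 190° = -34.27
Leg 3 (S63°W, 32.2 mi): east 32.2 sin 243° = -28.69, north 32.2 cos 243° = -14.62
Net east component: -21.31 mi.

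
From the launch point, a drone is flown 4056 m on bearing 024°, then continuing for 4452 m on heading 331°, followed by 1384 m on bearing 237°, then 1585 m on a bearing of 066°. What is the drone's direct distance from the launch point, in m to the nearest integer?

Leg 1 (024°, 4056 m): east 4056 sin 24° = 1649.72, north 4056 cos 24° = 3705.34
Leg 2 (331°, 4452 m): east 4452 sin 331° = -2158.37, north 4452 cos 331° = 3893.81
Leg 3 (237°, 1384 m): east 1384 sin 237° = -1160.72, north 1384 cos 237° = -753.78
Leg 4 (066°, 1585 m): east 1585 sin 66° = 1447.97, north 1585 cos 66° = 644.68
Net: -221.40 east, 7490.04 north. Distance = √((-221.40)² + (7490.04)²) = 7493.316 m.

7493 m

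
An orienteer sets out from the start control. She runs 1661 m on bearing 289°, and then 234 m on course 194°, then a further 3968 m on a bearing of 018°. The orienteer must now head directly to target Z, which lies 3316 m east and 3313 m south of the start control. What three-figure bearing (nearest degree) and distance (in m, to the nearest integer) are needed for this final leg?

Leg 1 (289°, 1661 m): east 1661 sin 289° = -1570.51, north 1661 cos 289° = 540.77
Leg 2 (194°, 234 m): east 234 sin 194° = -56.61, north 234 cos 194° = -227.05
Leg 3 (018°, 3968 m): east 3968 sin 18° = 1226.18, north 3968 cos 18° = 3773.79
Current position: (-400.94, 4087.51). Target: (3316, -3313). Remaining: Δeast = 3716.94, Δnorth = -7400.51.
Bearing = atan2(3716.94, -7400.51) mod 360° = 153.33°; distance = √((3716.94)² + (-7400.51)²) = 8281.497 m.

153°, 8281 m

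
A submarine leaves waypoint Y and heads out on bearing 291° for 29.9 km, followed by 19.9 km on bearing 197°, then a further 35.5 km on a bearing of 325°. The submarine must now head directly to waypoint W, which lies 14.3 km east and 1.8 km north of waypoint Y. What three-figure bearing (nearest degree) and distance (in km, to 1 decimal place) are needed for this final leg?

105°, 71.0 km

Leg 1 (291°, 29.9 km): east 29.9 sin 291° = -27.91, north 29.9 cos 291° = 10.72
Leg 2 (197°, 19.9 km): east 19.9 sin 197° = -5.82, north 19.9 cos 197° = -19.03
Leg 3 (325°, 35.5 km): east 35.5 sin 325° = -20.36, north 35.5 cos 325° = 29.08
Current position: (-54.09, 20.76). Target: (14.3, 1.8). Remaining: Δeast = 68.39, Δnorth = -18.96.
Bearing = atan2(68.39, -18.96) mod 360° = 105.50°; distance = √((68.39)² + (-18.96)²) = 70.975 km.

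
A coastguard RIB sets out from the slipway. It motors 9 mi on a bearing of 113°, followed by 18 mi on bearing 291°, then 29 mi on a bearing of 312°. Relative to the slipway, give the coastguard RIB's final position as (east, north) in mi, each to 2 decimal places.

Leg 1 (113°, 9 mi): east 9 sin 113° = 8.28, north 9 cos 113° = -3.52
Leg 2 (291°, 18 mi): east 18 sin 291° = -16.80, north 18 cos 291° = 6.45
Leg 3 (312°, 29 mi): east 29 sin 312° = -21.55, north 29 cos 312° = 19.40
Summing: -30.07 mi east, 22.34 mi north → (-30.07, 22.34).

(-30.07, 22.34)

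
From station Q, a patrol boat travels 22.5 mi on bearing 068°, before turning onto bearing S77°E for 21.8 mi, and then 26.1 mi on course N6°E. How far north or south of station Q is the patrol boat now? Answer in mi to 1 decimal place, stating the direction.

29.5 mi north

Leg 1 (068°, 22.5 mi): east 22.5 sin 68° = 20.86, north 22.5 cos 68° = 8.43
Leg 2 (S77°E, 21.8 mi): east 21.8 sin 103° = 21.24, north 21.8 cos 103° = -4.90
Leg 3 (N6°E, 26.1 mi): east 26.1 sin 6° = 2.73, north 26.1 cos 6° = 25.96
Net north component: 29.48 mi.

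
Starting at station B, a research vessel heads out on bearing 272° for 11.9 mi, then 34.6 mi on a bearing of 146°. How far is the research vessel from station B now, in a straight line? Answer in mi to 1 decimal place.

Leg 1 (272°, 11.9 mi): east 11.9 sin 272° = -11.89, north 11.9 cos 272° = 0.42
Leg 2 (146°, 34.6 mi): east 34.6 sin 146° = 19.35, north 34.6 cos 146° = -28.68
Net: 7.46 east, -28.27 north. Distance = √((7.46)² + (-28.27)²) = 29.236 mi.

29.2 mi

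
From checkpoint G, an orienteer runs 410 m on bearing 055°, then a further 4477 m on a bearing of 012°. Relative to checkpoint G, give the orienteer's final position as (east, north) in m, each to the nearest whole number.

Leg 1 (055°, 410 m): east 410 sin 55° = 335.85, north 410 cos 55° = 235.17
Leg 2 (012°, 4477 m): east 4477 sin 12° = 930.82, north 4477 cos 12° = 4379.17
Summing: 1266.67 m east, 4614.33 m north → (1267, 4614).

(1267, 4614)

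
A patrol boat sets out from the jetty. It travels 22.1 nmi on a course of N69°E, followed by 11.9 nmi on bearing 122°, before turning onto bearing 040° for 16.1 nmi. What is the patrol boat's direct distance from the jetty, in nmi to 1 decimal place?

Leg 1 (N69°E, 22.1 nmi): east 22.1 sin 69° = 20.63, north 22.1 cos 69° = 7.92
Leg 2 (122°, 11.9 nmi): east 11.9 sin 122° = 10.09, north 11.9 cos 122° = -6.31
Leg 3 (040°, 16.1 nmi): east 16.1 sin 40° = 10.35, north 16.1 cos 40° = 12.33
Net: 41.07 east, 13.95 north. Distance = √((41.07)² + (13.95)²) = 43.376 nmi.

43.4 nmi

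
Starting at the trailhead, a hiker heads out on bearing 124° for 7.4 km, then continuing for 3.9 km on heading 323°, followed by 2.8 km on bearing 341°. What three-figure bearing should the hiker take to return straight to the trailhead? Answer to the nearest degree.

Leg 1 (124°, 7.4 km): east 7.4 sin 124° = 6.13, north 7.4 cos 124° = -4.14
Leg 2 (323°, 3.9 km): east 3.9 sin 323° = -2.35, north 3.9 cos 323° = 3.11
Leg 3 (341°, 2.8 km): east 2.8 sin 341° = -0.91, north 2.8 cos 341° = 2.65
Net displacement: 2.88 east, 1.62 north. Direction back to start is (-2.88, -1.62): bearing = atan2(-2.88, -1.62) mod 360° = 240.55° ≈ 241°.

241°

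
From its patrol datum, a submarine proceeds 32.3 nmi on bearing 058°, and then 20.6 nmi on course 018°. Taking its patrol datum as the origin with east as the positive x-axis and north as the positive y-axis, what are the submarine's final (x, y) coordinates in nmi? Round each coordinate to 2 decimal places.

(33.76, 36.71)

Leg 1 (058°, 32.3 nmi): east 32.3 sin 58° = 27.39, north 32.3 cos 58° = 17.12
Leg 2 (018°, 20.6 nmi): east 20.6 sin 18° = 6.37, north 20.6 cos 18° = 19.59
Summing: 33.76 nmi east, 36.71 nmi north → (33.76, 36.71).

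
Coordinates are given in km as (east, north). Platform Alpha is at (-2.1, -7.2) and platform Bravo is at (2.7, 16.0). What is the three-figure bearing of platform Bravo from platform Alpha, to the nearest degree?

012°

Δeast = 2.7 − -2.1 = 4.80; Δnorth = 16.0 − -7.2 = 23.20.
Bearing = atan2(Δeast, Δnorth) mod 360° = 11.69° ≈ 012°.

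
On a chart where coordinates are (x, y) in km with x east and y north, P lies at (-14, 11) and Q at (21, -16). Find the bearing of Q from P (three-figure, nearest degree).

128°

Δeast = 21 − -14 = 35.00; Δnorth = -16 − 11 = -27.00.
Bearing = atan2(Δeast, Δnorth) mod 360° = 127.65° ≈ 128°.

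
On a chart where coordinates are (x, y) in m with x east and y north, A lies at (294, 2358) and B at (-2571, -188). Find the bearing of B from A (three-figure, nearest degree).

228°

Δeast = -2571 − 294 = -2865.00; Δnorth = -188 − 2358 = -2546.00.
Bearing = atan2(Δeast, Δnorth) mod 360° = 228.37° ≈ 228°.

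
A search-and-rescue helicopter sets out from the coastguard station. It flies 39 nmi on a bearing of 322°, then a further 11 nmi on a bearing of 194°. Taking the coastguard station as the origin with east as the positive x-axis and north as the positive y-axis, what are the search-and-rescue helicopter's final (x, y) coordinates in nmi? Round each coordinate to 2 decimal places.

Leg 1 (322°, 39 nmi): east 39 sin 322° = -24.01, north 39 cos 322° = 30.73
Leg 2 (194°, 11 nmi): east 11 sin 194° = -2.66, north 11 cos 194° = -10.67
Summing: -26.67 nmi east, 20.06 nmi north → (-26.67, 20.06).

(-26.67, 20.06)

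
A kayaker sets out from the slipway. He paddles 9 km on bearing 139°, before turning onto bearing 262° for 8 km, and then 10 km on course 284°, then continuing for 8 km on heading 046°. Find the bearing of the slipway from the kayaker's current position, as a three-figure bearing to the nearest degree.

Leg 1 (139°, 9 km): east 9 sin 139° = 5.90, north 9 cos 139° = -6.79
Leg 2 (262°, 8 km): east 8 sin 262° = -7.92, north 8 cos 262° = -1.11
Leg 3 (284°, 10 km): east 10 sin 284° = -9.70, north 10 cos 284° = 2.42
Leg 4 (046°, 8 km): east 8 sin 46° = 5.75, north 8 cos 46° = 5.56
Net displacement: -5.97 east, 0.07 north. Direction back to start is (5.97, -0.07): bearing = atan2(5.97, -0.07) mod 360° = 90.68° ≈ 091°.

091°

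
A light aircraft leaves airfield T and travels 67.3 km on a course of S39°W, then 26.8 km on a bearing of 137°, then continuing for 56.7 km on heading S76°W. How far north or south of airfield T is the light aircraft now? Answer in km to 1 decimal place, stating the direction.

Leg 1 (S39°W, 67.3 km): east 67.3 sin 219° = -42.35, north 67.3 cos 219° = -52.30
Leg 2 (137°, 26.8 km): east 26.8 sin 137° = 18.28, north 26.8 cos 137° = -19.60
Leg 3 (S76°W, 56.7 km): east 56.7 sin 256° = -55.02, north 56.7 cos 256° = -13.72
Net north component: -85.62 km.

85.6 km south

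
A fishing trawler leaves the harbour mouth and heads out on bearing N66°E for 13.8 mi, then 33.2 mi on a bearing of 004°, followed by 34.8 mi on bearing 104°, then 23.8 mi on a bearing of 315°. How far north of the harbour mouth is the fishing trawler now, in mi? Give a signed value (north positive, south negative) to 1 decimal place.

Leg 1 (N66°E, 13.8 mi): east 13.8 sin 66° = 12.61, north 13.8 cos 66° = 5.61
Leg 2 (004°, 33.2 mi): east 33.2 sin 4° = 2.32, north 33.2 cos 4° = 33.12
Leg 3 (104°, 34.8 mi): east 34.8 sin 104° = 33.77, north 34.8 cos 104° = -8.42
Leg 4 (315°, 23.8 mi): east 23.8 sin 315° = -16.83, north 23.8 cos 315° = 16.83
Net north component: 47.14 mi.

47.1 mi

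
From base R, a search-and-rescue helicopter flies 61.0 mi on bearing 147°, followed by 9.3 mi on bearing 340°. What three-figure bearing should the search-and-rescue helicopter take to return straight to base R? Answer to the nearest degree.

325°

Leg 1 (147°, 61.0 mi): east 61.0 sin 147° = 33.22, north 61.0 cos 147° = -51.16
Leg 2 (340°, 9.3 mi): east 9.3 sin 340° = -3.18, north 9.3 cos 340° = 8.74
Net displacement: 30.04 east, -42.42 north. Direction back to start is (-30.04, 42.42): bearing = atan2(-30.04, 42.42) mod 360° = 324.69° ≈ 325°.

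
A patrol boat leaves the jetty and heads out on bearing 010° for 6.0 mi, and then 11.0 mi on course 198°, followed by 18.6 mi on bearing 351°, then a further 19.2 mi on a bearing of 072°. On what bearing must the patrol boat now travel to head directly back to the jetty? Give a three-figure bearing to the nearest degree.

Leg 1 (010°, 6.0 mi): east 6.0 sin 10° = 1.04, north 6.0 cos 10° = 5.91
Leg 2 (198°, 11.0 mi): east 11.0 sin 198° = -3.40, north 11.0 cos 198° = -10.46
Leg 3 (351°, 18.6 mi): east 18.6 sin 351° = -2.91, north 18.6 cos 351° = 18.37
Leg 4 (072°, 19.2 mi): east 19.2 sin 72° = 18.26, north 19.2 cos 72° = 5.93
Net displacement: 12.99 east, 19.75 north. Direction back to start is (-12.99, -19.75): bearing = atan2(-12.99, -19.75) mod 360° = 213.34° ≈ 213°.

213°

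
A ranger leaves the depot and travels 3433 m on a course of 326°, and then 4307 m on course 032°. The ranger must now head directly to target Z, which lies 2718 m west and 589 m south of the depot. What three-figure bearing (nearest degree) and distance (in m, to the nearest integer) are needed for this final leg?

Leg 1 (326°, 3433 m): east 3433 sin 326° = -1919.71, north 3433 cos 326° = 2846.09
Leg 2 (032°, 4307 m): east 4307 sin 32° = 2282.36, north 4307 cos 32° = 3652.54
Current position: (362.65, 6498.63). Target: (-2718, -589). Remaining: Δeast = -3080.65, Δnorth = -7087.63.
Bearing = atan2(-3080.65, -7087.63) mod 360° = 203.49°; distance = √((-3080.65)² + (-7087.63)²) = 7728.189 m.

203°, 7728 m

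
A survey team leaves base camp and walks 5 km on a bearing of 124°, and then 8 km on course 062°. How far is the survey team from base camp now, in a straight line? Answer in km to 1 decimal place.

Leg 1 (124°, 5 km): east 5 sin 124° = 4.15, north 5 cos 124° = -2.80
Leg 2 (062°, 8 km): east 8 sin 62° = 7.06, north 8 cos 62° = 3.76
Net: 11.21 east, 0.96 north. Distance = √((11.21)² + (0.96)²) = 11.250 km.

11.2 km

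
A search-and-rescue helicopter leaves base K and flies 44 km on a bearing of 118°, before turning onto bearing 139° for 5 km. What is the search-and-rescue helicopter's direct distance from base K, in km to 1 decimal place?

48.7 km

Leg 1 (118°, 44 km): east 44 sin 118° = 38.85, north 44 cos 118° = -20.66
Leg 2 (139°, 5 km): east 5 sin 139° = 3.28, north 5 cos 139° = -3.77
Net: 42.13 east, -24.43 north. Distance = √((42.13)² + (-24.43)²) = 48.701 km.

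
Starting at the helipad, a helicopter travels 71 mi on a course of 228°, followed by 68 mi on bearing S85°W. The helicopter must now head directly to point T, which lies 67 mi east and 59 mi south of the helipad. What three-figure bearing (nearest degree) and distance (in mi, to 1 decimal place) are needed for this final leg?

092°, 187.6 mi

Leg 1 (228°, 71 mi): east 71 sin 228° = -52.76, north 71 cos 228° = -47.51
Leg 2 (S85°W, 68 mi): east 68 sin 265° = -67.74, north 68 cos 265° = -5.93
Current position: (-120.50, -53.43). Target: (67, -59). Remaining: Δeast = 187.50, Δnorth = -5.57.
Bearing = atan2(187.50, -5.57) mod 360° = 91.70°; distance = √((187.50)² + (-5.57)²) = 187.587 mi.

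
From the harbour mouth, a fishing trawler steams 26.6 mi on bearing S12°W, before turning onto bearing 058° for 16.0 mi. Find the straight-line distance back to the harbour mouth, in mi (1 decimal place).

19.3 mi

Leg 1 (S12°W, 26.6 mi): east 26.6 sin 192° = -5.53, north 26.6 cos 192° = -26.02
Leg 2 (058°, 16.0 mi): east 16.0 sin 58° = 13.57, north 16.0 cos 58° = 8.48
Net: 8.04 east, -17.54 north. Distance = √((8.04)² + (-17.54)²) = 19.294 mi.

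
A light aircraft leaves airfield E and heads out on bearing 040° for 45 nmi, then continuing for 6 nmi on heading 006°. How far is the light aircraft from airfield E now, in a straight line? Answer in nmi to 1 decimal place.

Leg 1 (040°, 45 nmi): east 45 sin 40° = 28.93, north 45 cos 40° = 34.47
Leg 2 (006°, 6 nmi): east 6 sin 6° = 0.63, north 6 cos 6° = 5.97
Net: 29.55 east, 40.44 north. Distance = √((29.55)² + (40.44)²) = 50.087 nmi.

50.1 nmi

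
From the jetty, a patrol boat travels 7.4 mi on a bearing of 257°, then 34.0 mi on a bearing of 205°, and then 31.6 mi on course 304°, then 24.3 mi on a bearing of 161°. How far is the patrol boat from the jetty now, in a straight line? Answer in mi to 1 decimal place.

54.9 mi

Leg 1 (257°, 7.4 mi): east 7.4 sin 257° = -7.21, north 7.4 cos 257° = -1.66
Leg 2 (205°, 34.0 mi): east 34.0 sin 205° = -14.37, north 34.0 cos 205° = -30.81
Leg 3 (304°, 31.6 mi): east 31.6 sin 304° = -26.20, north 31.6 cos 304° = 17.67
Leg 4 (161°, 24.3 mi): east 24.3 sin 161° = 7.91, north 24.3 cos 161° = -22.98
Net: -39.87 east, -37.78 north. Distance = √((-39.87)² + (-37.78)²) = 54.927 mi.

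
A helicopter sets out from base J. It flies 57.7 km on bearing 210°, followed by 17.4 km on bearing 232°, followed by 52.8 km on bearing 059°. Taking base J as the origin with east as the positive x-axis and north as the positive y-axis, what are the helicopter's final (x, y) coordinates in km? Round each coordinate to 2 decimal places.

(2.70, -33.49)

Leg 1 (210°, 57.7 km): east 57.7 sin 210° = -28.85, north 57.7 cos 210° = -49.97
Leg 2 (232°, 17.4 km): east 17.4 sin 232° = -13.71, north 17.4 cos 232° = -10.71
Leg 3 (059°, 52.8 km): east 52.8 sin 59° = 45.26, north 52.8 cos 59° = 27.19
Summing: 2.70 km east, -33.49 km north → (2.70, -33.49).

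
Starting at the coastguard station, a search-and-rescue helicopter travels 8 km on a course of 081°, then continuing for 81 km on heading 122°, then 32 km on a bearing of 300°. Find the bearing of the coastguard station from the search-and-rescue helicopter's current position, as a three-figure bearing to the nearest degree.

Leg 1 (081°, 8 km): east 8 sin 81° = 7.90, north 8 cos 81° = 1.25
Leg 2 (122°, 81 km): east 81 sin 122° = 68.69, north 81 cos 122° = -42.92
Leg 3 (300°, 32 km): east 32 sin 300° = -27.71, north 32 cos 300° = 16.00
Net displacement: 48.88 east, -25.67 north. Direction back to start is (-48.88, 25.67): bearing = atan2(-48.88, 25.67) mod 360° = 297.71° ≈ 298°.

298°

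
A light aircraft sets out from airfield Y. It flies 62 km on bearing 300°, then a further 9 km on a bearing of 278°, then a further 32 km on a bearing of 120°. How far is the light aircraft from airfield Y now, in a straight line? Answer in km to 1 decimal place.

38.5 km

Leg 1 (300°, 62 km): east 62 sin 300° = -53.69, north 62 cos 300° = 31.00
Leg 2 (278°, 9 km): east 9 sin 278° = -8.91, north 9 cos 278° = 1.25
Leg 3 (120°, 32 km): east 32 sin 120° = 27.71, north 32 cos 120° = -16.00
Net: -34.89 east, 16.25 north. Distance = √((-34.89)² + (16.25)²) = 38.493 km.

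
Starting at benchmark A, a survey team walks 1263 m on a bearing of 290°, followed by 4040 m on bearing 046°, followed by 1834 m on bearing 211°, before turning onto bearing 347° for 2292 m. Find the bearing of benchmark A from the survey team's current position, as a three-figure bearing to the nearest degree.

184°

Leg 1 (290°, 1263 m): east 1263 sin 290° = -1186.83, north 1263 cos 290° = 431.97
Leg 2 (046°, 4040 m): east 4040 sin 46° = 2906.13, north 4040 cos 46° = 2806.42
Leg 3 (211°, 1834 m): east 1834 sin 211° = -944.58, north 1834 cos 211° = -1572.04
Leg 4 (347°, 2292 m): east 2292 sin 347° = -515.59, north 2292 cos 347° = 2233.26
Net displacement: 259.13 east, 3899.60 north. Direction back to start is (-259.13, -3899.60): bearing = atan2(-259.13, -3899.60) mod 360° = 183.80° ≈ 184°.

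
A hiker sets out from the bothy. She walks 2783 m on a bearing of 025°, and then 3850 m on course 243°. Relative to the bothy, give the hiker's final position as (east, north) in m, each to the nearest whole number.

Leg 1 (025°, 2783 m): east 2783 sin 25° = 1176.15, north 2783 cos 25° = 2522.25
Leg 2 (243°, 3850 m): east 3850 sin 243° = -3430.38, north 3850 cos 243° = -1747.86
Summing: -2254.23 m east, 774.39 m north → (-2254, 774).

(-2254, 774)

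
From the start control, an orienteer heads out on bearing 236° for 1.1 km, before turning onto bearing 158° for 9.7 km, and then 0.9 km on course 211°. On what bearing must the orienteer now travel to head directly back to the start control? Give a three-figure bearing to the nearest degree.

348°

Leg 1 (236°, 1.1 km): east 1.1 sin 236° = -0.91, north 1.1 cos 236° = -0.62
Leg 2 (158°, 9.7 km): east 9.7 sin 158° = 3.63, north 9.7 cos 158° = -8.99
Leg 3 (211°, 0.9 km): east 0.9 sin 211° = -0.46, north 0.9 cos 211° = -0.77
Net displacement: 2.26 east, -10.38 north. Direction back to start is (-2.26, 10.38): bearing = atan2(-2.26, 10.38) mod 360° = 347.73° ≈ 348°.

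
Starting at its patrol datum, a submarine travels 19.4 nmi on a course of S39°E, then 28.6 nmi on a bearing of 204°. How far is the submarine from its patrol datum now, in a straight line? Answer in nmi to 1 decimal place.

41.2 nmi

Leg 1 (S39°E, 19.4 nmi): east 19.4 sin 141° = 12.21, north 19.4 cos 141° = -15.08
Leg 2 (204°, 28.6 nmi): east 28.6 sin 204° = -11.63, north 28.6 cos 204° = -26.13
Net: 0.58 east, -41.20 north. Distance = √((0.58)² + (-41.20)²) = 41.208 nmi.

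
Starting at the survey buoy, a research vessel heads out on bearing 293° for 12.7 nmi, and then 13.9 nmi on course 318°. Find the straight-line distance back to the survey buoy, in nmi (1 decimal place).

26.0 nmi

Leg 1 (293°, 12.7 nmi): east 12.7 sin 293° = -11.69, north 12.7 cos 293° = 4.96
Leg 2 (318°, 13.9 nmi): east 13.9 sin 318° = -9.30, north 13.9 cos 318° = 10.33
Net: -20.99 east, 15.29 north. Distance = √((-20.99)² + (15.29)²) = 25.971 nmi.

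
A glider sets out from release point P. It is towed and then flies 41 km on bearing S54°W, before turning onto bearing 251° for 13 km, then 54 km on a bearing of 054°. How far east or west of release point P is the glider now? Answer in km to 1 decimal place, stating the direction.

1.8 km west

Leg 1 (S54°W, 41 km): east 41 sin 234° = -33.17, north 41 cos 234° = -24.10
Leg 2 (251°, 13 km): east 13 sin 251° = -12.29, north 13 cos 251° = -4.23
Leg 3 (054°, 54 km): east 54 sin 54° = 43.69, north 54 cos 54° = 31.74
Net east component: -1.77 km.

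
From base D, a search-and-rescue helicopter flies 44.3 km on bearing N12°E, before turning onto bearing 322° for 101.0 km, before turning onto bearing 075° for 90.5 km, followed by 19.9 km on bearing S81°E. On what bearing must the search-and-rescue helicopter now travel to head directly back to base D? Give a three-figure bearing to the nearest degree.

Leg 1 (N12°E, 44.3 km): east 44.3 sin 12° = 9.21, north 44.3 cos 12° = 43.33
Leg 2 (322°, 101.0 km): east 101.0 sin 322° = -62.18, north 101.0 cos 322° = 79.59
Leg 3 (075°, 90.5 km): east 90.5 sin 75° = 87.42, north 90.5 cos 75° = 23.42
Leg 4 (S81°E, 19.9 km): east 19.9 sin 99° = 19.65, north 19.9 cos 99° = -3.11
Net displacement: 54.10 east, 143.23 north. Direction back to start is (-54.10, -143.23): bearing = atan2(-54.10, -143.23) mod 360° = 200.69° ≈ 201°.

201°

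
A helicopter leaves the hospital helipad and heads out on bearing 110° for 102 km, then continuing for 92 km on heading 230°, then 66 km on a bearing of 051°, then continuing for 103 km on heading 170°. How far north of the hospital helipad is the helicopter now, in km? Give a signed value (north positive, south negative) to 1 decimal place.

Leg 1 (110°, 102 km): east 102 sin 110° = 95.85, north 102 cos 110° = -34.89
Leg 2 (230°, 92 km): east 92 sin 230° = -70.48, north 92 cos 230° = -59.14
Leg 3 (051°, 66 km): east 66 sin 51° = 51.29, north 66 cos 51° = 41.54
Leg 4 (170°, 103 km): east 103 sin 170° = 17.89, north 103 cos 170° = -101.44
Net north component: -153.92 km.

-153.9 km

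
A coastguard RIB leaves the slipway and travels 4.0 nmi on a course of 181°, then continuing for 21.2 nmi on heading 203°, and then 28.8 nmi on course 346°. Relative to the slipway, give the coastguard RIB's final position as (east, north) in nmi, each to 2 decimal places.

(-15.32, 4.43)

Leg 1 (181°, 4.0 nmi): east 4.0 sin 181° = -0.07, north 4.0 cos 181° = -4.00
Leg 2 (203°, 21.2 nmi): east 21.2 sin 203° = -8.28, north 21.2 cos 203° = -19.51
Leg 3 (346°, 28.8 nmi): east 28.8 sin 346° = -6.97, north 28.8 cos 346° = 27.94
Summing: -15.32 nmi east, 4.43 nmi north → (-15.32, 4.43).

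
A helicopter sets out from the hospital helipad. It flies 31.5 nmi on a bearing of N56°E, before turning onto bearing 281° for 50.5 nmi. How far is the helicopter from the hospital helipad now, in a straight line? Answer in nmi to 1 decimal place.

Leg 1 (N56°E, 31.5 nmi): east 31.5 sin 56° = 26.11, north 31.5 cos 56° = 17.61
Leg 2 (281°, 50.5 nmi): east 50.5 sin 281° = -49.57, north 50.5 cos 281° = 9.64
Net: -23.46 east, 27.25 north. Distance = √((-23.46)² + (27.25)²) = 35.956 nmi.

36.0 nmi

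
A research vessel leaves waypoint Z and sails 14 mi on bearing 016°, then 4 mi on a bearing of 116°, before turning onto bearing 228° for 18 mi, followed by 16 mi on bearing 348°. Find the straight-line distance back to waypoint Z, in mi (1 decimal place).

17.9 mi

Leg 1 (016°, 14 mi): east 14 sin 16° = 3.86, north 14 cos 16° = 13.46
Leg 2 (116°, 4 mi): east 4 sin 116° = 3.60, north 4 cos 116° = -1.75
Leg 3 (228°, 18 mi): east 18 sin 228° = -13.38, north 18 cos 228° = -12.04
Leg 4 (348°, 16 mi): east 16 sin 348° = -3.33, north 16 cos 348° = 15.65
Net: -9.25 east, 15.31 north. Distance = √((-9.25)² + (15.31)²) = 17.887 mi.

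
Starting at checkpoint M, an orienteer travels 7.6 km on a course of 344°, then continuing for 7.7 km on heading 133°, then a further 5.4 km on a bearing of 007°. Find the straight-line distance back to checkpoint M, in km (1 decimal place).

8.5 km

Leg 1 (344°, 7.6 km): east 7.6 sin 344° = -2.09, north 7.6 cos 344° = 7.31
Leg 2 (133°, 7.7 km): east 7.7 sin 133° = 5.63, north 7.7 cos 133° = -5.25
Leg 3 (007°, 5.4 km): east 5.4 sin 7° = 0.66, north 5.4 cos 7° = 5.36
Net: 4.19 east, 7.41 north. Distance = √((4.19)² + (7.41)²) = 8.518 km.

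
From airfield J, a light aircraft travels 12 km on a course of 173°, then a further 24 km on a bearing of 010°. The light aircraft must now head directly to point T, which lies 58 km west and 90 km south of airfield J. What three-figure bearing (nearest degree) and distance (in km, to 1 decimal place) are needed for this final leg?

Leg 1 (173°, 12 km): east 12 sin 173° = 1.46, north 12 cos 173° = -11.91
Leg 2 (010°, 24 km): east 24 sin 10° = 4.17, north 24 cos 10° = 23.64
Current position: (5.63, 11.72). Target: (-58, -90). Remaining: Δeast = -63.63, Δnorth = -101.72.
Bearing = atan2(-63.63, -101.72) mod 360° = 212.03°; distance = √((-63.63)² + (-101.72)²) = 119.986 km.

212°, 120.0 km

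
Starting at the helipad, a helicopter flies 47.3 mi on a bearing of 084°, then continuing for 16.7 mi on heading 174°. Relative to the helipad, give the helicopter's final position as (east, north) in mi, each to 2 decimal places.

Leg 1 (084°, 47.3 mi): east 47.3 sin 84° = 47.04, north 47.3 cos 84° = 4.94
Leg 2 (174°, 16.7 mi): east 16.7 sin 174° = 1.75, north 16.7 cos 174° = -16.61
Summing: 48.79 mi east, -11.66 mi north → (48.79, -11.66).

(48.79, -11.66)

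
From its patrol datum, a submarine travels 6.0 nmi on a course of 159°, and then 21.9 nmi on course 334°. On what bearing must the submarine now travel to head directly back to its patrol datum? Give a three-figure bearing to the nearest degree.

152°

Leg 1 (159°, 6.0 nmi): east 6.0 sin 159° = 2.15, north 6.0 cos 159° = -5.60
Leg 2 (334°, 21.9 nmi): east 21.9 sin 334° = -9.60, north 21.9 cos 334° = 19.68
Net displacement: -7.45 east, 14.08 north. Direction back to start is (7.45, -14.08): bearing = atan2(7.45, -14.08) mod 360° = 152.12° ≈ 152°.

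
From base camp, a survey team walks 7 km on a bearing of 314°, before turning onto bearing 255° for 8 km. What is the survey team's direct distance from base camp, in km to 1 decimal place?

13.1 km

Leg 1 (314°, 7 km): east 7 sin 314° = -5.04, north 7 cos 314° = 4.86
Leg 2 (255°, 8 km): east 8 sin 255° = -7.73, north 8 cos 255° = -2.07
Net: -12.76 east, 2.79 north. Distance = √((-12.76)² + (2.79)²) = 13.065 km.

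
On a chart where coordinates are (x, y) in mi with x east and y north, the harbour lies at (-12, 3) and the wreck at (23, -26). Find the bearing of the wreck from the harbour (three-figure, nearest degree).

130°

Δeast = 23 − -12 = 35.00; Δnorth = -26 − 3 = -29.00.
Bearing = atan2(Δeast, Δnorth) mod 360° = 129.64° ≈ 130°.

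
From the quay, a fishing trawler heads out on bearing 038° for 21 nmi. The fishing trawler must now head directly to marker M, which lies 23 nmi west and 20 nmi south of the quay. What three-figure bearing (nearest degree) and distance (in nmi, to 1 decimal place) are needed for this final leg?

Leg 1 (038°, 21 nmi): east 21 sin 38° = 12.93, north 21 cos 38° = 16.55
Current position: (12.93, 16.55). Target: (-23, -20). Remaining: Δeast = -35.93, Δnorth = -36.55.
Bearing = atan2(-35.93, -36.55) mod 360° = 224.51°; distance = √((-35.93)² + (-36.55)²) = 51.251 nmi.

225°, 51.3 nmi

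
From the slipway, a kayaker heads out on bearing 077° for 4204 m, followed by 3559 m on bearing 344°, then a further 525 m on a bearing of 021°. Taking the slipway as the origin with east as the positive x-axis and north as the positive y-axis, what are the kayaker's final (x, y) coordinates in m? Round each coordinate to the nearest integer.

Leg 1 (077°, 4204 m): east 4204 sin 77° = 4096.25, north 4204 cos 77° = 945.69
Leg 2 (344°, 3559 m): east 3559 sin 344° = -980.99, north 3559 cos 344° = 3421.13
Leg 3 (021°, 525 m): east 525 sin 21° = 188.14, north 525 cos 21° = 490.13
Summing: 3303.40 m east, 4856.95 m north → (3303, 4857).

(3303, 4857)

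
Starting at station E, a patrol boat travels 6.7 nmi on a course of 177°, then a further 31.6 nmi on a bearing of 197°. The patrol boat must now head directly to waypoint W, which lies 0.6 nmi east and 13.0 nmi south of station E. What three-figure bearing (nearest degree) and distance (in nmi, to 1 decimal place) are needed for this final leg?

Leg 1 (177°, 6.7 nmi): east 6.7 sin 177° = 0.35, north 6.7 cos 177° = -6.69
Leg 2 (197°, 31.6 nmi): east 31.6 sin 197° = -9.24, north 31.6 cos 197° = -30.22
Current position: (-8.89, -36.91). Target: (0.6, -13.0). Remaining: Δeast = 9.49, Δnorth = 23.91.
Bearing = atan2(9.49, 23.91) mod 360° = 21.64°; distance = √((9.49)² + (23.91)²) = 25.724 nmi.

022°, 25.7 nmi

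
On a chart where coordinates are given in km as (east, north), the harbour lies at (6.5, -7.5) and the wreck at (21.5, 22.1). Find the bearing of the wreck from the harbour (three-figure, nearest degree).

027°

Δeast = 21.5 − 6.5 = 15.00; Δnorth = 22.1 − -7.5 = 29.60.
Bearing = atan2(Δeast, Δnorth) mod 360° = 26.87° ≈ 027°.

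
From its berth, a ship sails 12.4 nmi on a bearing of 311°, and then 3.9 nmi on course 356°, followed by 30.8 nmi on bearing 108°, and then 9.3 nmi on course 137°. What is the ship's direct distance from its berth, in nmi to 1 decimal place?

Leg 1 (311°, 12.4 nmi): east 12.4 sin 311° = -9.36, north 12.4 cos 311° = 8.14
Leg 2 (356°, 3.9 nmi): east 3.9 sin 356° = -0.27, north 3.9 cos 356° = 3.89
Leg 3 (108°, 30.8 nmi): east 30.8 sin 108° = 29.29, north 30.8 cos 108° = -9.52
Leg 4 (137°, 9.3 nmi): east 9.3 sin 137° = 6.34, north 9.3 cos 137° = -6.80
Net: 26.00 east, -4.29 north. Distance = √((26.00)² + (-4.29)²) = 26.357 nmi.

26.4 nmi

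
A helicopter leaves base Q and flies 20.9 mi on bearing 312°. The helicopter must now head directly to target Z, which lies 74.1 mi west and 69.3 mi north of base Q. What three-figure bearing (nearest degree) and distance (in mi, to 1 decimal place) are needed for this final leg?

313°, 80.6 mi

Leg 1 (312°, 20.9 mi): east 20.9 sin 312° = -15.53, north 20.9 cos 312° = 13.98
Current position: (-15.53, 13.98). Target: (-74.1, 69.3). Remaining: Δeast = -58.57, Δnorth = 55.32.
Bearing = atan2(-58.57, 55.32) mod 360° = 313.36°; distance = √((-58.57)² + (55.32)²) = 80.561 mi.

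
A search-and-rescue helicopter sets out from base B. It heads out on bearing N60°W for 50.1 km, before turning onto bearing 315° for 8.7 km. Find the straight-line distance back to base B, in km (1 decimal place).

Leg 1 (N60°W, 50.1 km): east 50.1 sin 300° = -43.39, north 50.1 cos 300° = 25.05
Leg 2 (315°, 8.7 km): east 8.7 sin 315° = -6.15, north 8.7 cos 315° = 6.15
Net: -49.54 east, 31.20 north. Distance = √((-49.54)² + (31.20)²) = 58.547 km.

58.5 km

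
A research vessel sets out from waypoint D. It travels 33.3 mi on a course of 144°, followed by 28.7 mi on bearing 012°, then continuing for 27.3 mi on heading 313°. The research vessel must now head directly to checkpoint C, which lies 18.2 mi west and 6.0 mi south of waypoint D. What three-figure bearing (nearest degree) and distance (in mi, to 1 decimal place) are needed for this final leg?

Leg 1 (144°, 33.3 mi): east 33.3 sin 144° = 19.57, north 33.3 cos 144° = -26.94
Leg 2 (012°, 28.7 mi): east 28.7 sin 12° = 5.97, north 28.7 cos 12° = 28.07
Leg 3 (313°, 27.3 mi): east 27.3 sin 313° = -19.97, north 27.3 cos 313° = 18.62
Current position: (5.57, 19.75). Target: (-18.2, -6.0). Remaining: Δeast = -23.77, Δnorth = -25.75.
Bearing = atan2(-23.77, -25.75) mod 360° = 222.71°; distance = √((-23.77)² + (-25.75)²) = 35.048 mi.

223°, 35.0 mi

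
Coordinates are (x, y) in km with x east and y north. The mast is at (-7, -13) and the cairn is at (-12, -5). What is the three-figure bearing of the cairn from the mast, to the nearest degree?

Δeast = -12 − -7 = -5.00; Δnorth = -5 − -13 = 8.00.
Bearing = atan2(Δeast, Δnorth) mod 360° = 327.99° ≈ 328°.

328°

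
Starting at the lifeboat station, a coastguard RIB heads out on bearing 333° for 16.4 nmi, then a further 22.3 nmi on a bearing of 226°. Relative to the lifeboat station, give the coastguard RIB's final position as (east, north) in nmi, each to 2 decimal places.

Leg 1 (333°, 16.4 nmi): east 16.4 sin 333° = -7.45, north 16.4 cos 333° = 14.61
Leg 2 (226°, 22.3 nmi): east 22.3 sin 226° = -16.04, north 22.3 cos 226° = -15.49
Summing: -23.49 nmi east, -0.88 nmi north → (-23.49, -0.88).

(-23.49, -0.88)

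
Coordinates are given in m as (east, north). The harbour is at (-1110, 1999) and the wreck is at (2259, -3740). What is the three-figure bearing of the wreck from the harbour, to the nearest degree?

Δeast = 2259 − -1110 = 3369.00; Δnorth = -3740 − 1999 = -5739.00.
Bearing = atan2(Δeast, Δnorth) mod 360° = 149.59° ≈ 150°.

150°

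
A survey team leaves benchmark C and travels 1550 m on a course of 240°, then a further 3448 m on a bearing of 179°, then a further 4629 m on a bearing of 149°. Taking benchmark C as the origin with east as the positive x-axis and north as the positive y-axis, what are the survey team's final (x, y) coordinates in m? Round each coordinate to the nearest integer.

Leg 1 (240°, 1550 m): east 1550 sin 240° = -1342.34, north 1550 cos 240° = -775.00
Leg 2 (179°, 3448 m): east 3448 sin 179° = 60.18, north 3448 cos 179° = -3447.47
Leg 3 (149°, 4629 m): east 4629 sin 149° = 2384.11, north 4629 cos 149° = -3967.83
Summing: 1101.95 m east, -8190.30 m north → (1102, -8190).

(1102, -8190)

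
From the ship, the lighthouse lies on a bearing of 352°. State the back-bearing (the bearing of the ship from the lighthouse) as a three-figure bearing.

Back-bearing = 352° − 180° = 172°.

172°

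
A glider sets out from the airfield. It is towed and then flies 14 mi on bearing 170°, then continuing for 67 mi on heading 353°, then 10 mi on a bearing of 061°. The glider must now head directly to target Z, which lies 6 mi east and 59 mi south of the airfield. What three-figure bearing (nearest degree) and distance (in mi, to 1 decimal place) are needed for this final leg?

Leg 1 (170°, 14 mi): east 14 sin 170° = 2.43, north 14 cos 170° = -13.79
Leg 2 (353°, 67 mi): east 67 sin 353° = -8.17, north 67 cos 353° = 66.50
Leg 3 (061°, 10 mi): east 10 sin 61° = 8.75, north 10 cos 61° = 4.85
Current position: (3.01, 57.56). Target: (6, -59). Remaining: Δeast = 2.99, Δnorth = -116.56.
Bearing = atan2(2.99, -116.56) mod 360° = 178.53°; distance = √((2.99)² + (-116.56)²) = 116.600 mi.

179°, 116.6 mi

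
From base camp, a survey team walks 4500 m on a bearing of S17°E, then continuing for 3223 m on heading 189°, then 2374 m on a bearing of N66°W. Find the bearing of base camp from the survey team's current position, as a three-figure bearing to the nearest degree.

Leg 1 (S17°E, 4500 m): east 4500 sin 163° = 1315.67, north 4500 cos 163° = -4303.37
Leg 2 (189°, 3223 m): east 3223 sin 189° = -504.19, north 3223 cos 189° = -3183.32
Leg 3 (N66°W, 2374 m): east 2374 sin 294° = -2168.76, north 2374 cos 294° = 965.59
Net displacement: -1357.27 east, -6521.10 north. Direction back to start is (1357.27, 6521.10): bearing = atan2(1357.27, 6521.10) mod 360° = 11.76° ≈ 012°.

012°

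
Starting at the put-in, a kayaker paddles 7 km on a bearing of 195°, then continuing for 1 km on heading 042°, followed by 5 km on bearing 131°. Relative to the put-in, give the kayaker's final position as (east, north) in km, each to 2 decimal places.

(2.63, -9.30)

Leg 1 (195°, 7 km): east 7 sin 195° = -1.81, north 7 cos 195° = -6.76
Leg 2 (042°, 1 km): east 1 sin 42° = 0.67, north 1 cos 42° = 0.74
Leg 3 (131°, 5 km): east 5 sin 131° = 3.77, north 5 cos 131° = -3.28
Summing: 2.63 km east, -9.30 km north → (2.63, -9.30).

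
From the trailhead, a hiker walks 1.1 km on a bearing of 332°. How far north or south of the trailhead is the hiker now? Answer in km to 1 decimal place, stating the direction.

Leg 1 (332°, 1.1 km): east 1.1 sin 332° = -0.52, north 1.1 cos 332° = 0.97
Net north component: 0.97 km.

1.0 km north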